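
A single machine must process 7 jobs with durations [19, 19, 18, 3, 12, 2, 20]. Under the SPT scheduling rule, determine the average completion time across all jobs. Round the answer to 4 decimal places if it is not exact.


Sort jobs by processing time (SPT order): [2, 3, 12, 18, 19, 19, 20]
Compute completion times sequentially:
  Job 1: processing = 2, completes at 2
  Job 2: processing = 3, completes at 5
  Job 3: processing = 12, completes at 17
  Job 4: processing = 18, completes at 35
  Job 5: processing = 19, completes at 54
  Job 6: processing = 19, completes at 73
  Job 7: processing = 20, completes at 93
Sum of completion times = 279
Average completion time = 279/7 = 39.8571

39.8571


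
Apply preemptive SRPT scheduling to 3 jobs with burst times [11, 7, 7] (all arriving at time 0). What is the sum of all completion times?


Since all jobs arrive at t=0, SRPT equals SPT ordering.
SPT order: [7, 7, 11]
Completion times:
  Job 1: p=7, C=7
  Job 2: p=7, C=14
  Job 3: p=11, C=25
Total completion time = 7 + 14 + 25 = 46

46


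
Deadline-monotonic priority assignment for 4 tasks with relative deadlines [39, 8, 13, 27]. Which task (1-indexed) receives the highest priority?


Sort tasks by relative deadline (ascending):
  Task 2: deadline = 8
  Task 3: deadline = 13
  Task 4: deadline = 27
  Task 1: deadline = 39
Priority order (highest first): [2, 3, 4, 1]
Highest priority task = 2

2


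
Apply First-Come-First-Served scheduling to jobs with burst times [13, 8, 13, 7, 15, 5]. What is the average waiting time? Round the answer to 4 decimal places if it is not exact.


FCFS order (as given): [13, 8, 13, 7, 15, 5]
Waiting times:
  Job 1: wait = 0
  Job 2: wait = 13
  Job 3: wait = 21
  Job 4: wait = 34
  Job 5: wait = 41
  Job 6: wait = 56
Sum of waiting times = 165
Average waiting time = 165/6 = 27.5

27.5


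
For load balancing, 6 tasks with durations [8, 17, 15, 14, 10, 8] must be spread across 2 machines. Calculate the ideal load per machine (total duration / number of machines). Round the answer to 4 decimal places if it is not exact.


Total processing time = 8 + 17 + 15 + 14 + 10 + 8 = 72
Number of machines = 2
Ideal balanced load = 72 / 2 = 36.0

36.0


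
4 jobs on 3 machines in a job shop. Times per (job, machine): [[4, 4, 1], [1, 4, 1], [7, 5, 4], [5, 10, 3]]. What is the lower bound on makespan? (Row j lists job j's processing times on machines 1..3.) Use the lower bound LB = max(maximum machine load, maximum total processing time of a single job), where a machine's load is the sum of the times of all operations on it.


Machine loads:
  Machine 1: 4 + 1 + 7 + 5 = 17
  Machine 2: 4 + 4 + 5 + 10 = 23
  Machine 3: 1 + 1 + 4 + 3 = 9
Max machine load = 23
Job totals:
  Job 1: 9
  Job 2: 6
  Job 3: 16
  Job 4: 18
Max job total = 18
Lower bound = max(23, 18) = 23

23


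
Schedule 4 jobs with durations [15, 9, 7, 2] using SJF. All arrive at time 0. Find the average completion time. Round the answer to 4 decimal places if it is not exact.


SJF order (ascending): [2, 7, 9, 15]
Completion times:
  Job 1: burst=2, C=2
  Job 2: burst=7, C=9
  Job 3: burst=9, C=18
  Job 4: burst=15, C=33
Average completion = 62/4 = 15.5

15.5


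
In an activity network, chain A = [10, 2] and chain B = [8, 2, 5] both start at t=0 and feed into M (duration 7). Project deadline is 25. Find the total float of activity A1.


Forward pass: ES(A1) = sum of predecessors on chain A = 0
EF = ES + duration = 0 + 10 = 10
Backward pass: LF(M) = deadline = 25; LS(M) = 25 - 7 = 18
LF(A1) = LS(M) - sum(successors on chain A) = 18 - 2 = 16
LS = LF - duration = 16 - 10 = 6
Total float = LS - ES = 6 - 0 = 6

6


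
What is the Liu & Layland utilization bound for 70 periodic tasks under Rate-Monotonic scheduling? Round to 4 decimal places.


Compute 2^(1/70) = 1.0099512906
Subtract 1: 1.0099512906 - 1 = 0.0099512906
Multiply by n: 70 * 0.0099512906 = 0.6965903420
Round to 4 dp: 0.6966

0.6966


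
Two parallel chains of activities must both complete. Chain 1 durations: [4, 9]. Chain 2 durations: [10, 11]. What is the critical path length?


Path A total = 4 + 9 = 13
Path B total = 10 + 11 = 21
Critical path = longest path = max(13, 21) = 21

21


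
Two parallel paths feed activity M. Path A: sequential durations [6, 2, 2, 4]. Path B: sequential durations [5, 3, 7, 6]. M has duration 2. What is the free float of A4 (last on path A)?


ES(A4) = sum of predecessors on chain A = 10
EF(A4) = ES + duration = 10 + 4 = 14
Successor of A4 is M. ES(M) = max(sum(A), sum(B)) = max(14, 21) = 21
Free float = ES(successor) - EF(current) = 21 - 14 = 7

7


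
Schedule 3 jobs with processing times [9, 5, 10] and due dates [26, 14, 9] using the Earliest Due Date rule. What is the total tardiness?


Sort by due date (EDD order): [(10, 9), (5, 14), (9, 26)]
Compute completion times and tardiness:
  Job 1: p=10, d=9, C=10, tardiness=max(0,10-9)=1
  Job 2: p=5, d=14, C=15, tardiness=max(0,15-14)=1
  Job 3: p=9, d=26, C=24, tardiness=max(0,24-26)=0
Total tardiness = 2

2


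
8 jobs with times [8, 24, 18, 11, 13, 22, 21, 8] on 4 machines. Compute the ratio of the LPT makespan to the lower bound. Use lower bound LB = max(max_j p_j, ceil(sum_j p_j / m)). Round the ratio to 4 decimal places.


LPT order: [24, 22, 21, 18, 13, 11, 8, 8]
Machine loads after assignment: [32, 30, 32, 31]
LPT makespan = 32
Lower bound = max(max_job, ceil(total/4)) = max(24, 32) = 32
Ratio = 32 / 32 = 1.0

1.0


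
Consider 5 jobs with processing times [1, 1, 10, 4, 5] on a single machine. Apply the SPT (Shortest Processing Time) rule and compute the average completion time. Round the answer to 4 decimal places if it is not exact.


Sort jobs by processing time (SPT order): [1, 1, 4, 5, 10]
Compute completion times sequentially:
  Job 1: processing = 1, completes at 1
  Job 2: processing = 1, completes at 2
  Job 3: processing = 4, completes at 6
  Job 4: processing = 5, completes at 11
  Job 5: processing = 10, completes at 21
Sum of completion times = 41
Average completion time = 41/5 = 8.2

8.2


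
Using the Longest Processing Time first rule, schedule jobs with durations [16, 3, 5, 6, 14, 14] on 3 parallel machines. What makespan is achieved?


Sort jobs in decreasing order (LPT): [16, 14, 14, 6, 5, 3]
Assign each job to the least loaded machine:
  Machine 1: jobs [16, 3], load = 19
  Machine 2: jobs [14, 6], load = 20
  Machine 3: jobs [14, 5], load = 19
Makespan = max load = 20

20


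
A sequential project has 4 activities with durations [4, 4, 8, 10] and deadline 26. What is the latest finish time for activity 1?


LF(activity 1) = deadline - sum of successor durations
Successors: activities 2 through 4 with durations [4, 8, 10]
Sum of successor durations = 22
LF = 26 - 22 = 4

4


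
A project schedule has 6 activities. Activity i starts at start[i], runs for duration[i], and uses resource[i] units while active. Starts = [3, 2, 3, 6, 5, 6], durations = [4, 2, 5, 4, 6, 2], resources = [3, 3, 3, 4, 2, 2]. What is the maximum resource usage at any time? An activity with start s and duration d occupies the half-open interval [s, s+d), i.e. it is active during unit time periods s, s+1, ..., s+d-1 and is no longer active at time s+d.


Each activity i is active on [start_i, start_i + duration_i).
Compute total resource usage per time slot:
  t=0: active resources = [], total = 0
  t=1: active resources = [], total = 0
  t=2: active resources = [3], total = 3
  t=3: active resources = [3, 3, 3], total = 9
  t=4: active resources = [3, 3], total = 6
  t=5: active resources = [3, 3, 2], total = 8
  t=6: active resources = [3, 3, 4, 2, 2], total = 14
  t=7: active resources = [3, 4, 2, 2], total = 11
  t=8: active resources = [4, 2], total = 6
  t=9: active resources = [4, 2], total = 6
  t=10: active resources = [2], total = 2
Peak resource demand = 14

14


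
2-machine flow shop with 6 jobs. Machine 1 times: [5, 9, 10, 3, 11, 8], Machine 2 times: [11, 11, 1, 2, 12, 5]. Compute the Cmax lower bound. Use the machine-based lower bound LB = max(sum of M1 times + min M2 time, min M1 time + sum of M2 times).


LB1 = sum(M1 times) + min(M2 times) = 46 + 1 = 47
LB2 = min(M1 times) + sum(M2 times) = 3 + 42 = 45
Lower bound = max(LB1, LB2) = max(47, 45) = 47

47


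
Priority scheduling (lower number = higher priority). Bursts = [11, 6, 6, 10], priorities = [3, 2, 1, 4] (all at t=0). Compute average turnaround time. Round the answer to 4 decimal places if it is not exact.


Sort by priority (ascending = highest first):
Order: [(1, 6), (2, 6), (3, 11), (4, 10)]
Completion times:
  Priority 1, burst=6, C=6
  Priority 2, burst=6, C=12
  Priority 3, burst=11, C=23
  Priority 4, burst=10, C=33
Average turnaround = 74/4 = 18.5

18.5


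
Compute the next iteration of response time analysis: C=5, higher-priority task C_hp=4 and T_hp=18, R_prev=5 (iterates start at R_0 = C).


R_next = C + ceil(R_prev / T_hp) * C_hp
ceil(5 / 18) = ceil(0.2778) = 1
Interference = 1 * 4 = 4
R_next = 5 + 4 = 9

9


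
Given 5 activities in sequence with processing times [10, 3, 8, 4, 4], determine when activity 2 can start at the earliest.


Activity 2 starts after activities 1 through 1 complete.
Predecessor durations: [10]
ES = 10 = 10

10


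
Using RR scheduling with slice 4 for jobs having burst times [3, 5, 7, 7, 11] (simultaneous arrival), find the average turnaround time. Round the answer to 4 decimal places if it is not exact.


Time quantum = 4
Execution trace:
  J1 runs 3 units, time = 3
  J2 runs 4 units, time = 7
  J3 runs 4 units, time = 11
  J4 runs 4 units, time = 15
  J5 runs 4 units, time = 19
  J2 runs 1 units, time = 20
  J3 runs 3 units, time = 23
  J4 runs 3 units, time = 26
  J5 runs 4 units, time = 30
  J5 runs 3 units, time = 33
Finish times: [3, 20, 23, 26, 33]
Average turnaround = 105/5 = 21.0

21.0


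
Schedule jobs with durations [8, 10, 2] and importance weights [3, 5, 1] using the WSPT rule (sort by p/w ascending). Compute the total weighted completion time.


Compute p/w ratios and sort ascending (WSPT): [(10, 5), (2, 1), (8, 3)]
Compute weighted completion times:
  Job (p=10,w=5): C=10, w*C=5*10=50
  Job (p=2,w=1): C=12, w*C=1*12=12
  Job (p=8,w=3): C=20, w*C=3*20=60
Total weighted completion time = 122

122


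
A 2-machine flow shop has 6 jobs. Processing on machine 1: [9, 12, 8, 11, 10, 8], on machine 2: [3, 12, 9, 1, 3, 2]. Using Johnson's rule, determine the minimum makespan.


Apply Johnson's rule:
  Group 1 (a <= b): [(3, 8, 9), (2, 12, 12)]
  Group 2 (a > b): [(1, 9, 3), (5, 10, 3), (6, 8, 2), (4, 11, 1)]
Optimal job order: [3, 2, 1, 5, 6, 4]
Schedule:
  Job 3: M1 done at 8, M2 done at 17
  Job 2: M1 done at 20, M2 done at 32
  Job 1: M1 done at 29, M2 done at 35
  Job 5: M1 done at 39, M2 done at 42
  Job 6: M1 done at 47, M2 done at 49
  Job 4: M1 done at 58, M2 done at 59
Makespan = 59

59


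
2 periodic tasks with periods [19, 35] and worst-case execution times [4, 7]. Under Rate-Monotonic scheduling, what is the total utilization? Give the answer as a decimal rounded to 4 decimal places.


Compute individual utilizations (exact fractions):
  Task 1: C/T = 4/19 (approx. 0.2105)
  Task 2: C/T = 7/35 = 1/5 (approx. 0.2)
Total utilization U = 4/19 + 1/5 = 39/95
Rounded to 4 decimal places: U = 0.4105
RM (Liu & Layland) bound for 2 tasks = 0.828427; compare with U = 39/95 (approx. 0.410526)
U <= bound, so schedulable by RM sufficient condition.

0.4105


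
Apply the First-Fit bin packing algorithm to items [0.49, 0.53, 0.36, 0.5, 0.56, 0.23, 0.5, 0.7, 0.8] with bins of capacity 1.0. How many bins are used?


Place items sequentially using First-Fit:
  Item 0.49 -> new Bin 1
  Item 0.53 -> new Bin 2
  Item 0.36 -> Bin 1 (now 0.85)
  Item 0.5 -> new Bin 3
  Item 0.56 -> new Bin 4
  Item 0.23 -> Bin 2 (now 0.76)
  Item 0.5 -> Bin 3 (now 1.0)
  Item 0.7 -> new Bin 5
  Item 0.8 -> new Bin 6
Total bins used = 6

6


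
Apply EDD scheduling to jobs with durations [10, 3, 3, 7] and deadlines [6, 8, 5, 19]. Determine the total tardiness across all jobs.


Sort by due date (EDD order): [(3, 5), (10, 6), (3, 8), (7, 19)]
Compute completion times and tardiness:
  Job 1: p=3, d=5, C=3, tardiness=max(0,3-5)=0
  Job 2: p=10, d=6, C=13, tardiness=max(0,13-6)=7
  Job 3: p=3, d=8, C=16, tardiness=max(0,16-8)=8
  Job 4: p=7, d=19, C=23, tardiness=max(0,23-19)=4
Total tardiness = 19

19


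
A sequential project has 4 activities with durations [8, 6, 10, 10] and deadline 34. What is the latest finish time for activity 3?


LF(activity 3) = deadline - sum of successor durations
Successors: activities 4 through 4 with durations [10]
Sum of successor durations = 10
LF = 34 - 10 = 24

24


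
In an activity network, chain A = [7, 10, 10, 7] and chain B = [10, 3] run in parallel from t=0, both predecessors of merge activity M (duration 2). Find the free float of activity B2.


ES(B2) = sum of predecessors on chain B = 10
EF(B2) = ES + duration = 10 + 3 = 13
Successor of B2 is M. ES(M) = max(sum(A), sum(B)) = max(34, 13) = 34
Free float = ES(successor) - EF(current) = 34 - 13 = 21

21


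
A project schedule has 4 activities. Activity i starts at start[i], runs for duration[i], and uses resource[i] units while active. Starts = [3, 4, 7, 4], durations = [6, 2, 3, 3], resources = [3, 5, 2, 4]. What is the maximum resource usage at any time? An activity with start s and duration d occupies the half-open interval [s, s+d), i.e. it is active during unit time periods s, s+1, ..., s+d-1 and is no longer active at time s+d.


Each activity i is active on [start_i, start_i + duration_i).
Compute total resource usage per time slot:
  t=0: active resources = [], total = 0
  t=1: active resources = [], total = 0
  t=2: active resources = [], total = 0
  t=3: active resources = [3], total = 3
  t=4: active resources = [3, 5, 4], total = 12
  t=5: active resources = [3, 5, 4], total = 12
  t=6: active resources = [3, 4], total = 7
  t=7: active resources = [3, 2], total = 5
  t=8: active resources = [3, 2], total = 5
  t=9: active resources = [2], total = 2
Peak resource demand = 12

12


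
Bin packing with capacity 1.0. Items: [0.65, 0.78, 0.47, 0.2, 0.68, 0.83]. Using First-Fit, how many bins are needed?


Place items sequentially using First-Fit:
  Item 0.65 -> new Bin 1
  Item 0.78 -> new Bin 2
  Item 0.47 -> new Bin 3
  Item 0.2 -> Bin 1 (now 0.85)
  Item 0.68 -> new Bin 4
  Item 0.83 -> new Bin 5
Total bins used = 5

5


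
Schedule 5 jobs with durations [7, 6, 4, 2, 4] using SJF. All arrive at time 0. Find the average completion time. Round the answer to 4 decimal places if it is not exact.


SJF order (ascending): [2, 4, 4, 6, 7]
Completion times:
  Job 1: burst=2, C=2
  Job 2: burst=4, C=6
  Job 3: burst=4, C=10
  Job 4: burst=6, C=16
  Job 5: burst=7, C=23
Average completion = 57/5 = 11.4

11.4


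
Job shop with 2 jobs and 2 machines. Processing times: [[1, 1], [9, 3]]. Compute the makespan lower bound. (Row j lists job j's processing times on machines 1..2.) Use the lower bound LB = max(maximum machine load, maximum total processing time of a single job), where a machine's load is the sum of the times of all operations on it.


Machine loads:
  Machine 1: 1 + 9 = 10
  Machine 2: 1 + 3 = 4
Max machine load = 10
Job totals:
  Job 1: 2
  Job 2: 12
Max job total = 12
Lower bound = max(10, 12) = 12

12


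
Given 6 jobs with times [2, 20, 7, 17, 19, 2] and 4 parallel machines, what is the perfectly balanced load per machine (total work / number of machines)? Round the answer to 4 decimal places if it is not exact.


Total processing time = 2 + 20 + 7 + 17 + 19 + 2 = 67
Number of machines = 4
Ideal balanced load = 67 / 4 = 16.75

16.75


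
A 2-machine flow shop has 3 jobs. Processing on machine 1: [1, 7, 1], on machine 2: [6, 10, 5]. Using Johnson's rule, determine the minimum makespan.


Apply Johnson's rule:
  Group 1 (a <= b): [(1, 1, 6), (3, 1, 5), (2, 7, 10)]
  Group 2 (a > b): []
Optimal job order: [1, 3, 2]
Schedule:
  Job 1: M1 done at 1, M2 done at 7
  Job 3: M1 done at 2, M2 done at 12
  Job 2: M1 done at 9, M2 done at 22
Makespan = 22

22


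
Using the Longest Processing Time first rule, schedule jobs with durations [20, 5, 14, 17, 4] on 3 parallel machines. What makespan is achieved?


Sort jobs in decreasing order (LPT): [20, 17, 14, 5, 4]
Assign each job to the least loaded machine:
  Machine 1: jobs [20], load = 20
  Machine 2: jobs [17, 4], load = 21
  Machine 3: jobs [14, 5], load = 19
Makespan = max load = 21

21


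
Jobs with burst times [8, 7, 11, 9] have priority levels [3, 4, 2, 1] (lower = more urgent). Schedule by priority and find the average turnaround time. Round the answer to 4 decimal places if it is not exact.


Sort by priority (ascending = highest first):
Order: [(1, 9), (2, 11), (3, 8), (4, 7)]
Completion times:
  Priority 1, burst=9, C=9
  Priority 2, burst=11, C=20
  Priority 3, burst=8, C=28
  Priority 4, burst=7, C=35
Average turnaround = 92/4 = 23.0

23.0


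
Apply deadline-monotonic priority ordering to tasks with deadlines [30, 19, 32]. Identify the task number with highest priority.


Sort tasks by relative deadline (ascending):
  Task 2: deadline = 19
  Task 1: deadline = 30
  Task 3: deadline = 32
Priority order (highest first): [2, 1, 3]
Highest priority task = 2

2


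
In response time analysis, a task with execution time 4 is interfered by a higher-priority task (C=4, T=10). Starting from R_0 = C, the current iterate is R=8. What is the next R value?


R_next = C + ceil(R_prev / T_hp) * C_hp
ceil(8 / 10) = ceil(0.8) = 1
Interference = 1 * 4 = 4
R_next = 4 + 4 = 8
R_next = R_prev, so the iteration has converged (response time = 8).

8


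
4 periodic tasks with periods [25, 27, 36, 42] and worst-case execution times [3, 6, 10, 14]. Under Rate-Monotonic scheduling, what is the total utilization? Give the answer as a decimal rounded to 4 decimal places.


Compute individual utilizations (exact fractions):
  Task 1: C/T = 3/25 (approx. 0.12)
  Task 2: C/T = 6/27 = 2/9 (approx. 0.2222)
  Task 3: C/T = 10/36 = 5/18 (approx. 0.2778)
  Task 4: C/T = 14/42 = 1/3 (approx. 0.3333)
Total utilization U = 3/25 + 2/9 + 5/18 + 1/3 = 143/150
Rounded to 4 decimal places: U = 0.9533
RM (Liu & Layland) bound for 4 tasks = 0.756828; compare with U = 143/150 (approx. 0.953333)
bound < U <= 1, so the RM sufficient condition is not met (inconclusive; an exact test such as response-time analysis is needed).

0.9533


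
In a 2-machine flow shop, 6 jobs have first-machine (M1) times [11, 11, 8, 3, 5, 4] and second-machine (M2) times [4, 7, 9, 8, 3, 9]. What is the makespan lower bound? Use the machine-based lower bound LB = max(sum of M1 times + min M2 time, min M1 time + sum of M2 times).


LB1 = sum(M1 times) + min(M2 times) = 42 + 3 = 45
LB2 = min(M1 times) + sum(M2 times) = 3 + 40 = 43
Lower bound = max(LB1, LB2) = max(45, 43) = 45

45


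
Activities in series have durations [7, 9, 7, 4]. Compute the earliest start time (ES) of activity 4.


Activity 4 starts after activities 1 through 3 complete.
Predecessor durations: [7, 9, 7]
ES = 7 + 9 + 7 = 23

23


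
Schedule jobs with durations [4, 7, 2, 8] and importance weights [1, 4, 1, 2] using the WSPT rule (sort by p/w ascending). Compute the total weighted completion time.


Compute p/w ratios and sort ascending (WSPT): [(7, 4), (2, 1), (4, 1), (8, 2)]
Compute weighted completion times:
  Job (p=7,w=4): C=7, w*C=4*7=28
  Job (p=2,w=1): C=9, w*C=1*9=9
  Job (p=4,w=1): C=13, w*C=1*13=13
  Job (p=8,w=2): C=21, w*C=2*21=42
Total weighted completion time = 92

92


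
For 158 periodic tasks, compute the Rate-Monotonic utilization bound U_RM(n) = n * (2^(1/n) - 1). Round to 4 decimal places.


Compute 2^(1/158) = 1.0043966445
Subtract 1: 1.0043966445 - 1 = 0.0043966445
Multiply by n: 158 * 0.0043966445 = 0.6946698310
Round to 4 dp: 0.6947

0.6947


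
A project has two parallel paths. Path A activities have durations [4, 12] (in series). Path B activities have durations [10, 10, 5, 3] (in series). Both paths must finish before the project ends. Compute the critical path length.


Path A total = 4 + 12 = 16
Path B total = 10 + 10 + 5 + 3 = 28
Critical path = longest path = max(16, 28) = 28

28


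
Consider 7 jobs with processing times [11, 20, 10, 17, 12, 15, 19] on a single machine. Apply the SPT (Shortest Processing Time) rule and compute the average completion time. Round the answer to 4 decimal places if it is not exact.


Sort jobs by processing time (SPT order): [10, 11, 12, 15, 17, 19, 20]
Compute completion times sequentially:
  Job 1: processing = 10, completes at 10
  Job 2: processing = 11, completes at 21
  Job 3: processing = 12, completes at 33
  Job 4: processing = 15, completes at 48
  Job 5: processing = 17, completes at 65
  Job 6: processing = 19, completes at 84
  Job 7: processing = 20, completes at 104
Sum of completion times = 365
Average completion time = 365/7 = 52.1429

52.1429


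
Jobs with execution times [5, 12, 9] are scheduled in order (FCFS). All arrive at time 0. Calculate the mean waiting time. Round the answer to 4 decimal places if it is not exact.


FCFS order (as given): [5, 12, 9]
Waiting times:
  Job 1: wait = 0
  Job 2: wait = 5
  Job 3: wait = 17
Sum of waiting times = 22
Average waiting time = 22/3 = 7.3333

7.3333


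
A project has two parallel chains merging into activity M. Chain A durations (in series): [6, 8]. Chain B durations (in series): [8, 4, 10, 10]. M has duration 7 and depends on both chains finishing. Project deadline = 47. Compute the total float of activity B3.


Forward pass: ES(B3) = sum of predecessors on chain B = 12
EF = ES + duration = 12 + 10 = 22
Backward pass: LF(M) = deadline = 47; LS(M) = 47 - 7 = 40
LF(B3) = LS(M) - sum(successors on chain B) = 40 - 10 = 30
LS = LF - duration = 30 - 10 = 20
Total float = LS - ES = 20 - 12 = 8

8


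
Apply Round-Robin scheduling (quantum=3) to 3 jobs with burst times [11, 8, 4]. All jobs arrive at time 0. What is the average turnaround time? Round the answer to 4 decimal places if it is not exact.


Time quantum = 3
Execution trace:
  J1 runs 3 units, time = 3
  J2 runs 3 units, time = 6
  J3 runs 3 units, time = 9
  J1 runs 3 units, time = 12
  J2 runs 3 units, time = 15
  J3 runs 1 units, time = 16
  J1 runs 3 units, time = 19
  J2 runs 2 units, time = 21
  J1 runs 2 units, time = 23
Finish times: [23, 21, 16]
Average turnaround = 60/3 = 20.0

20.0


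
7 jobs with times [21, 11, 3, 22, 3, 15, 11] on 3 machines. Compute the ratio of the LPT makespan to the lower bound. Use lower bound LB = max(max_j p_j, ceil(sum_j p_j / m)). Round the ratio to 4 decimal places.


LPT order: [22, 21, 15, 11, 11, 3, 3]
Machine loads after assignment: [28, 32, 26]
LPT makespan = 32
Lower bound = max(max_job, ceil(total/3)) = max(22, 29) = 29
Ratio = 32 / 29 = 1.1034

1.1034


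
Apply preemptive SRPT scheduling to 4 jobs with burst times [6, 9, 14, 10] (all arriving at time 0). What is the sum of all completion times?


Since all jobs arrive at t=0, SRPT equals SPT ordering.
SPT order: [6, 9, 10, 14]
Completion times:
  Job 1: p=6, C=6
  Job 2: p=9, C=15
  Job 3: p=10, C=25
  Job 4: p=14, C=39
Total completion time = 6 + 15 + 25 + 39 = 85

85


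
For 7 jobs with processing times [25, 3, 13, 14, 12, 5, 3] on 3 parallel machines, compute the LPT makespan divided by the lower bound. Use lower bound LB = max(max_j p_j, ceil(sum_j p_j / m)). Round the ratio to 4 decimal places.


LPT order: [25, 14, 13, 12, 5, 3, 3]
Machine loads after assignment: [25, 25, 25]
LPT makespan = 25
Lower bound = max(max_job, ceil(total/3)) = max(25, 25) = 25
Ratio = 25 / 25 = 1.0

1.0


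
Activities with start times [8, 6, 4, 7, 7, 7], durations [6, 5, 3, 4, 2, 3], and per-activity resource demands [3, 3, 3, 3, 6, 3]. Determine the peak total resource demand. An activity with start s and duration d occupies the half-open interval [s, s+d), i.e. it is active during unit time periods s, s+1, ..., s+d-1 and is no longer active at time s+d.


Each activity i is active on [start_i, start_i + duration_i).
Compute total resource usage per time slot:
  t=0: active resources = [], total = 0
  t=1: active resources = [], total = 0
  t=2: active resources = [], total = 0
  t=3: active resources = [], total = 0
  t=4: active resources = [3], total = 3
  t=5: active resources = [3], total = 3
  t=6: active resources = [3, 3], total = 6
  t=7: active resources = [3, 3, 6, 3], total = 15
  t=8: active resources = [3, 3, 3, 6, 3], total = 18
  t=9: active resources = [3, 3, 3, 3], total = 12
  t=10: active resources = [3, 3, 3], total = 9
  t=11: active resources = [3], total = 3
  t=12: active resources = [3], total = 3
  t=13: active resources = [3], total = 3
Peak resource demand = 18

18


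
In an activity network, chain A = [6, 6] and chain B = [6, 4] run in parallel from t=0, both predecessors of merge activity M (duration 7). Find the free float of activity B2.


ES(B2) = sum of predecessors on chain B = 6
EF(B2) = ES + duration = 6 + 4 = 10
Successor of B2 is M. ES(M) = max(sum(A), sum(B)) = max(12, 10) = 12
Free float = ES(successor) - EF(current) = 12 - 10 = 2

2


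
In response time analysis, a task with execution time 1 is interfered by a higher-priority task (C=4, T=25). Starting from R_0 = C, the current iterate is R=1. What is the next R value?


R_next = C + ceil(R_prev / T_hp) * C_hp
ceil(1 / 25) = ceil(0.04) = 1
Interference = 1 * 4 = 4
R_next = 1 + 4 = 5

5


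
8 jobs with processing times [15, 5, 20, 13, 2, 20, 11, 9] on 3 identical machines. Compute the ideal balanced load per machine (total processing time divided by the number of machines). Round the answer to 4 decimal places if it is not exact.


Total processing time = 15 + 5 + 20 + 13 + 2 + 20 + 11 + 9 = 95
Number of machines = 3
Ideal balanced load = 95 / 3 = 31.6667

31.6667


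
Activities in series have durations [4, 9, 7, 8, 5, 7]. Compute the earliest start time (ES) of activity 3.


Activity 3 starts after activities 1 through 2 complete.
Predecessor durations: [4, 9]
ES = 4 + 9 = 13

13


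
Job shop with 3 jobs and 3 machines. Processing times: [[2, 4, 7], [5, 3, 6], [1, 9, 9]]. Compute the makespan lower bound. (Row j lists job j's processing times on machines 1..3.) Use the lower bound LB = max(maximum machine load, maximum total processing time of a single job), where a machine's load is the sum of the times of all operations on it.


Machine loads:
  Machine 1: 2 + 5 + 1 = 8
  Machine 2: 4 + 3 + 9 = 16
  Machine 3: 7 + 6 + 9 = 22
Max machine load = 22
Job totals:
  Job 1: 13
  Job 2: 14
  Job 3: 19
Max job total = 19
Lower bound = max(22, 19) = 22

22


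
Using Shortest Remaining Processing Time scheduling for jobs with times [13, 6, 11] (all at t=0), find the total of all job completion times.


Since all jobs arrive at t=0, SRPT equals SPT ordering.
SPT order: [6, 11, 13]
Completion times:
  Job 1: p=6, C=6
  Job 2: p=11, C=17
  Job 3: p=13, C=30
Total completion time = 6 + 17 + 30 = 53

53


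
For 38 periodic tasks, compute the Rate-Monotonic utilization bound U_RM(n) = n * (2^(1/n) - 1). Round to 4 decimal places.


Compute 2^(1/38) = 1.0184080933
Subtract 1: 1.0184080933 - 1 = 0.0184080933
Multiply by n: 38 * 0.0184080933 = 0.6995075454
Round to 4 dp: 0.6995

0.6995


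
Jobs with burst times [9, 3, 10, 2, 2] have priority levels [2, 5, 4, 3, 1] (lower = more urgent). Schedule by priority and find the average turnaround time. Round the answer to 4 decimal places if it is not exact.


Sort by priority (ascending = highest first):
Order: [(1, 2), (2, 9), (3, 2), (4, 10), (5, 3)]
Completion times:
  Priority 1, burst=2, C=2
  Priority 2, burst=9, C=11
  Priority 3, burst=2, C=13
  Priority 4, burst=10, C=23
  Priority 5, burst=3, C=26
Average turnaround = 75/5 = 15.0

15.0


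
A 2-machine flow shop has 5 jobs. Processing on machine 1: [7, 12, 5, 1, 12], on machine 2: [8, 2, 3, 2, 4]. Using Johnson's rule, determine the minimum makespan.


Apply Johnson's rule:
  Group 1 (a <= b): [(4, 1, 2), (1, 7, 8)]
  Group 2 (a > b): [(5, 12, 4), (3, 5, 3), (2, 12, 2)]
Optimal job order: [4, 1, 5, 3, 2]
Schedule:
  Job 4: M1 done at 1, M2 done at 3
  Job 1: M1 done at 8, M2 done at 16
  Job 5: M1 done at 20, M2 done at 24
  Job 3: M1 done at 25, M2 done at 28
  Job 2: M1 done at 37, M2 done at 39
Makespan = 39

39


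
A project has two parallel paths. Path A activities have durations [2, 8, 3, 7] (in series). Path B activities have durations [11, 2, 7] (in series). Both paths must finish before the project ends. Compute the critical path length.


Path A total = 2 + 8 + 3 + 7 = 20
Path B total = 11 + 2 + 7 = 20
Critical path = longest path = max(20, 20) = 20

20


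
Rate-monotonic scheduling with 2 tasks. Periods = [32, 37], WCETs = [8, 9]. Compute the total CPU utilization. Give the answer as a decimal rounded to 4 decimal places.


Compute individual utilizations (exact fractions):
  Task 1: C/T = 8/32 = 1/4 (approx. 0.25)
  Task 2: C/T = 9/37 (approx. 0.2432)
Total utilization U = 1/4 + 9/37 = 73/148
Rounded to 4 decimal places: U = 0.4932
RM (Liu & Layland) bound for 2 tasks = 0.828427; compare with U = 73/148 (approx. 0.493243)
U <= bound, so schedulable by RM sufficient condition.

0.4932


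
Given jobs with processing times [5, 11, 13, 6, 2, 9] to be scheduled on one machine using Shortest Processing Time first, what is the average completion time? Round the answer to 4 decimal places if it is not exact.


Sort jobs by processing time (SPT order): [2, 5, 6, 9, 11, 13]
Compute completion times sequentially:
  Job 1: processing = 2, completes at 2
  Job 2: processing = 5, completes at 7
  Job 3: processing = 6, completes at 13
  Job 4: processing = 9, completes at 22
  Job 5: processing = 11, completes at 33
  Job 6: processing = 13, completes at 46
Sum of completion times = 123
Average completion time = 123/6 = 20.5

20.5


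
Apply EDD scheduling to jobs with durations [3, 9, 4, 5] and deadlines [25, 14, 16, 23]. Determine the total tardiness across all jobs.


Sort by due date (EDD order): [(9, 14), (4, 16), (5, 23), (3, 25)]
Compute completion times and tardiness:
  Job 1: p=9, d=14, C=9, tardiness=max(0,9-14)=0
  Job 2: p=4, d=16, C=13, tardiness=max(0,13-16)=0
  Job 3: p=5, d=23, C=18, tardiness=max(0,18-23)=0
  Job 4: p=3, d=25, C=21, tardiness=max(0,21-25)=0
Total tardiness = 0

0


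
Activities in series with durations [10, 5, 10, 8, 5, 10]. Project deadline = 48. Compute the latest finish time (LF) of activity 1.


LF(activity 1) = deadline - sum of successor durations
Successors: activities 2 through 6 with durations [5, 10, 8, 5, 10]
Sum of successor durations = 38
LF = 48 - 38 = 10

10


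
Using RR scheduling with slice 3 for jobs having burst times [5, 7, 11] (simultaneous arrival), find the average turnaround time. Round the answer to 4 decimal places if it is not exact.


Time quantum = 3
Execution trace:
  J1 runs 3 units, time = 3
  J2 runs 3 units, time = 6
  J3 runs 3 units, time = 9
  J1 runs 2 units, time = 11
  J2 runs 3 units, time = 14
  J3 runs 3 units, time = 17
  J2 runs 1 units, time = 18
  J3 runs 3 units, time = 21
  J3 runs 2 units, time = 23
Finish times: [11, 18, 23]
Average turnaround = 52/3 = 17.3333

17.3333


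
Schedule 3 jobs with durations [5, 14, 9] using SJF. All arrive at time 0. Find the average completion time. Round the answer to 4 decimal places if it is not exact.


SJF order (ascending): [5, 9, 14]
Completion times:
  Job 1: burst=5, C=5
  Job 2: burst=9, C=14
  Job 3: burst=14, C=28
Average completion = 47/3 = 15.6667

15.6667


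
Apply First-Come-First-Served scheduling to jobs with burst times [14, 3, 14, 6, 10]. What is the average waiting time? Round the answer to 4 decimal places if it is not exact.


FCFS order (as given): [14, 3, 14, 6, 10]
Waiting times:
  Job 1: wait = 0
  Job 2: wait = 14
  Job 3: wait = 17
  Job 4: wait = 31
  Job 5: wait = 37
Sum of waiting times = 99
Average waiting time = 99/5 = 19.8

19.8


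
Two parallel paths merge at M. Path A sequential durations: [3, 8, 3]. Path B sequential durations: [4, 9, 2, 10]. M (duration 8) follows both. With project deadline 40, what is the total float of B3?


Forward pass: ES(B3) = sum of predecessors on chain B = 13
EF = ES + duration = 13 + 2 = 15
Backward pass: LF(M) = deadline = 40; LS(M) = 40 - 8 = 32
LF(B3) = LS(M) - sum(successors on chain B) = 32 - 10 = 22
LS = LF - duration = 22 - 2 = 20
Total float = LS - ES = 20 - 13 = 7

7


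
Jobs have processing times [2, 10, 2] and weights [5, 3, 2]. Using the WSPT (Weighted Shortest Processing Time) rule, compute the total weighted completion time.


Compute p/w ratios and sort ascending (WSPT): [(2, 5), (2, 2), (10, 3)]
Compute weighted completion times:
  Job (p=2,w=5): C=2, w*C=5*2=10
  Job (p=2,w=2): C=4, w*C=2*4=8
  Job (p=10,w=3): C=14, w*C=3*14=42
Total weighted completion time = 60

60


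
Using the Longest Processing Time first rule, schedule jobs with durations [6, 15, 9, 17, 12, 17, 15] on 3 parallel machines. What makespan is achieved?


Sort jobs in decreasing order (LPT): [17, 17, 15, 15, 12, 9, 6]
Assign each job to the least loaded machine:
  Machine 1: jobs [17, 12], load = 29
  Machine 2: jobs [17, 9, 6], load = 32
  Machine 3: jobs [15, 15], load = 30
Makespan = max load = 32

32


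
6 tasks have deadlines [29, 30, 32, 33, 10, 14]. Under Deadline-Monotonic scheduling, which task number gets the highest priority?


Sort tasks by relative deadline (ascending):
  Task 5: deadline = 10
  Task 6: deadline = 14
  Task 1: deadline = 29
  Task 2: deadline = 30
  Task 3: deadline = 32
  Task 4: deadline = 33
Priority order (highest first): [5, 6, 1, 2, 3, 4]
Highest priority task = 5

5


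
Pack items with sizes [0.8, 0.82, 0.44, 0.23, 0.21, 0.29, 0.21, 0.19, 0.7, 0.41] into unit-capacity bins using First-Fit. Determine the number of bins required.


Place items sequentially using First-Fit:
  Item 0.8 -> new Bin 1
  Item 0.82 -> new Bin 2
  Item 0.44 -> new Bin 3
  Item 0.23 -> Bin 3 (now 0.67)
  Item 0.21 -> Bin 3 (now 0.88)
  Item 0.29 -> new Bin 4
  Item 0.21 -> Bin 4 (now 0.5)
  Item 0.19 -> Bin 1 (now 0.99)
  Item 0.7 -> new Bin 5
  Item 0.41 -> Bin 4 (now 0.91)
Total bins used = 5

5


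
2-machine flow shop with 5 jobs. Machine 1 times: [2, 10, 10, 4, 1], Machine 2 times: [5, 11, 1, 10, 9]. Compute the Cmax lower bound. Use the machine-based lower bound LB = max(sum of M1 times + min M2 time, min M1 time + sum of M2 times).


LB1 = sum(M1 times) + min(M2 times) = 27 + 1 = 28
LB2 = min(M1 times) + sum(M2 times) = 1 + 36 = 37
Lower bound = max(LB1, LB2) = max(28, 37) = 37

37


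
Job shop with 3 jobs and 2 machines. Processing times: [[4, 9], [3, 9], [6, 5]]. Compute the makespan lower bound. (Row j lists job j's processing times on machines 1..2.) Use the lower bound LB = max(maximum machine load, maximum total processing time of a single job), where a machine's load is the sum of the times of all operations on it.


Machine loads:
  Machine 1: 4 + 3 + 6 = 13
  Machine 2: 9 + 9 + 5 = 23
Max machine load = 23
Job totals:
  Job 1: 13
  Job 2: 12
  Job 3: 11
Max job total = 13
Lower bound = max(23, 13) = 23

23


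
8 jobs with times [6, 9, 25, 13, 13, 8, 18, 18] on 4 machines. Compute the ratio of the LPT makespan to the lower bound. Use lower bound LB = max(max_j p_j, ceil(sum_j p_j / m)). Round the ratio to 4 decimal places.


LPT order: [25, 18, 18, 13, 13, 9, 8, 6]
Machine loads after assignment: [31, 27, 26, 26]
LPT makespan = 31
Lower bound = max(max_job, ceil(total/4)) = max(25, 28) = 28
Ratio = 31 / 28 = 1.1071

1.1071


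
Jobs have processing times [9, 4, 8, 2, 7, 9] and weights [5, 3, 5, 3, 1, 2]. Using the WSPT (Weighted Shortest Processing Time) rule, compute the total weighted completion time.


Compute p/w ratios and sort ascending (WSPT): [(2, 3), (4, 3), (8, 5), (9, 5), (9, 2), (7, 1)]
Compute weighted completion times:
  Job (p=2,w=3): C=2, w*C=3*2=6
  Job (p=4,w=3): C=6, w*C=3*6=18
  Job (p=8,w=5): C=14, w*C=5*14=70
  Job (p=9,w=5): C=23, w*C=5*23=115
  Job (p=9,w=2): C=32, w*C=2*32=64
  Job (p=7,w=1): C=39, w*C=1*39=39
Total weighted completion time = 312

312


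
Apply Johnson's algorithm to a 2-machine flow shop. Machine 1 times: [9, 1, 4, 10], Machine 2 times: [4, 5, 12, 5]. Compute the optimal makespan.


Apply Johnson's rule:
  Group 1 (a <= b): [(2, 1, 5), (3, 4, 12)]
  Group 2 (a > b): [(4, 10, 5), (1, 9, 4)]
Optimal job order: [2, 3, 4, 1]
Schedule:
  Job 2: M1 done at 1, M2 done at 6
  Job 3: M1 done at 5, M2 done at 18
  Job 4: M1 done at 15, M2 done at 23
  Job 1: M1 done at 24, M2 done at 28
Makespan = 28

28


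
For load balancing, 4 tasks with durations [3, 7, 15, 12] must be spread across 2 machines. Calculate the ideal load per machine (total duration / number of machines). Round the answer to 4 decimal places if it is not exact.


Total processing time = 3 + 7 + 15 + 12 = 37
Number of machines = 2
Ideal balanced load = 37 / 2 = 18.5

18.5


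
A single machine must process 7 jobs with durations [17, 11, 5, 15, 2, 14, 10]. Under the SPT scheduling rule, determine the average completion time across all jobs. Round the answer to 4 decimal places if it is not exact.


Sort jobs by processing time (SPT order): [2, 5, 10, 11, 14, 15, 17]
Compute completion times sequentially:
  Job 1: processing = 2, completes at 2
  Job 2: processing = 5, completes at 7
  Job 3: processing = 10, completes at 17
  Job 4: processing = 11, completes at 28
  Job 5: processing = 14, completes at 42
  Job 6: processing = 15, completes at 57
  Job 7: processing = 17, completes at 74
Sum of completion times = 227
Average completion time = 227/7 = 32.4286

32.4286


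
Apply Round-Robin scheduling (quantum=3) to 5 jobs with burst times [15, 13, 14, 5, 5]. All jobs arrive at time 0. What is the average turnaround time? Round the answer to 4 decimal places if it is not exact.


Time quantum = 3
Execution trace:
  J1 runs 3 units, time = 3
  J2 runs 3 units, time = 6
  J3 runs 3 units, time = 9
  J4 runs 3 units, time = 12
  J5 runs 3 units, time = 15
  J1 runs 3 units, time = 18
  J2 runs 3 units, time = 21
  J3 runs 3 units, time = 24
  J4 runs 2 units, time = 26
  J5 runs 2 units, time = 28
  J1 runs 3 units, time = 31
  J2 runs 3 units, time = 34
  J3 runs 3 units, time = 37
  J1 runs 3 units, time = 40
  J2 runs 3 units, time = 43
  J3 runs 3 units, time = 46
  J1 runs 3 units, time = 49
  J2 runs 1 units, time = 50
  J3 runs 2 units, time = 52
Finish times: [49, 50, 52, 26, 28]
Average turnaround = 205/5 = 41.0

41.0


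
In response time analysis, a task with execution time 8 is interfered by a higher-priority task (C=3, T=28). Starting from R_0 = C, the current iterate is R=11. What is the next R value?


R_next = C + ceil(R_prev / T_hp) * C_hp
ceil(11 / 28) = ceil(0.3929) = 1
Interference = 1 * 3 = 3
R_next = 8 + 3 = 11
R_next = R_prev, so the iteration has converged (response time = 11).

11


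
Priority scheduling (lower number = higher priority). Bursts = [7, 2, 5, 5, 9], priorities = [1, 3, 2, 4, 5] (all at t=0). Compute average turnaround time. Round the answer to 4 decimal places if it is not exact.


Sort by priority (ascending = highest first):
Order: [(1, 7), (2, 5), (3, 2), (4, 5), (5, 9)]
Completion times:
  Priority 1, burst=7, C=7
  Priority 2, burst=5, C=12
  Priority 3, burst=2, C=14
  Priority 4, burst=5, C=19
  Priority 5, burst=9, C=28
Average turnaround = 80/5 = 16.0

16.0


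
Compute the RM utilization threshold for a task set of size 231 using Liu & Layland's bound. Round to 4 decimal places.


Compute 2^(1/231) = 1.0030051436
Subtract 1: 1.0030051436 - 1 = 0.0030051436
Multiply by n: 231 * 0.0030051436 = 0.6941881716
Round to 4 dp: 0.6942

0.6942


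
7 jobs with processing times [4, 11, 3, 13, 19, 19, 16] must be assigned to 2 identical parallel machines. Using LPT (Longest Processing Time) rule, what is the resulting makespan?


Sort jobs in decreasing order (LPT): [19, 19, 16, 13, 11, 4, 3]
Assign each job to the least loaded machine:
  Machine 1: jobs [19, 16, 4, 3], load = 42
  Machine 2: jobs [19, 13, 11], load = 43
Makespan = max load = 43

43
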